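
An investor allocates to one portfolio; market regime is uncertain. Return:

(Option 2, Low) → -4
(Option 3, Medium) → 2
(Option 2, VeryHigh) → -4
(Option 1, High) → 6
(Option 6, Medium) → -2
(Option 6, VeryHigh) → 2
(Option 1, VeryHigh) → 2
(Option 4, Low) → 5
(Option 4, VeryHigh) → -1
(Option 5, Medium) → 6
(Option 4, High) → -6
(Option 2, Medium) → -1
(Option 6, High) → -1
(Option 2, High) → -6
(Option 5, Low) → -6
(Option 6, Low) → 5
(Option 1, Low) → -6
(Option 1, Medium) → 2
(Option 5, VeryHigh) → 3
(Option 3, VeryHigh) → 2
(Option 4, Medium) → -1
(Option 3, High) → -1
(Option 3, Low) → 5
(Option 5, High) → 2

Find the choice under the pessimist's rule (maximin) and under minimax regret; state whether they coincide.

maximin → Option 3; minimax regret → Option 3 (agree)

Row minima: Option 1=-6, Option 2=-6, Option 3=-1, Option 4=-6, Option 5=-6, Option 6=-2
Best worst-case = -1 → Option 3.
Column bests: Low=5, Medium=6, High=6, VeryHigh=3.
Option 1 regrets: 11, 4, 0, 1 → max 11
Option 2 regrets: 9, 7, 12, 7 → max 12
Option 3 regrets: 0, 4, 7, 1 → max 7
Option 4 regrets: 0, 7, 12, 4 → max 12
Option 5 regrets: 11, 0, 4, 0 → max 11
Option 6 regrets: 0, 8, 7, 1 → max 8
Smallest max regret = 7 → Option 3.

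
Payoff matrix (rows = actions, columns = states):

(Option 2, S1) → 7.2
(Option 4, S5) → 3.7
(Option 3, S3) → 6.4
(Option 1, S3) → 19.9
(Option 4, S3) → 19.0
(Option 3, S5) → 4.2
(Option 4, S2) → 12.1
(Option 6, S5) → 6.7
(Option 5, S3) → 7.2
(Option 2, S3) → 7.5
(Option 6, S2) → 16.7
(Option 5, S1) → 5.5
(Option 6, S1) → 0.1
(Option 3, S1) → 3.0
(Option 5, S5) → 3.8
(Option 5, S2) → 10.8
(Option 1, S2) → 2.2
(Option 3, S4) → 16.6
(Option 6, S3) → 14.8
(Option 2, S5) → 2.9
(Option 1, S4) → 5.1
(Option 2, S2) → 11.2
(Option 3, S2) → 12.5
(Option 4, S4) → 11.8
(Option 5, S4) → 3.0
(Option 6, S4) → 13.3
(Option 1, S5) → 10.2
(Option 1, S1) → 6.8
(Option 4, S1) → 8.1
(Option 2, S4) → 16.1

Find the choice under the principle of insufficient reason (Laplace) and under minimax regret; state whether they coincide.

laplace → Option 4; minimax regret → Option 4 (agree)

Row averages: Option 1=8.84, Option 2=8.98, Option 3=8.54, Option 4=10.94, Option 5=6.06, Option 6=10.32
Highest average = 10.94 → Option 4.
Column bests: S1=8.1, S2=16.7, S3=19.9, S4=16.6, S5=10.2.
Option 1 regrets: 1.3, 14.5, 0.0, 11.5, 0.0 → max 14.5
Option 2 regrets: 0.9, 5.5, 12.4, 0.5, 7.3 → max 12.4
Option 3 regrets: 5.1, 4.2, 13.5, 0.0, 6.0 → max 13.5
Option 4 regrets: 0.0, 4.6, 0.9, 4.8, 6.5 → max 6.5
Option 5 regrets: 2.6, 5.9, 12.7, 13.6, 6.4 → max 13.6
Option 6 regrets: 8.0, 0.0, 5.1, 3.3, 3.5 → max 8.0
Smallest max regret = 6.5 → Option 4.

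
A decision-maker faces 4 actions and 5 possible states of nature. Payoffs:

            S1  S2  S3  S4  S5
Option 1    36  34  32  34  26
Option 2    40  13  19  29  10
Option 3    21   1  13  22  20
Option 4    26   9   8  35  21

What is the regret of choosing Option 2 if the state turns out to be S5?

16

Best payoff under S5 is 26.
Regret = 26 − 10 = 16.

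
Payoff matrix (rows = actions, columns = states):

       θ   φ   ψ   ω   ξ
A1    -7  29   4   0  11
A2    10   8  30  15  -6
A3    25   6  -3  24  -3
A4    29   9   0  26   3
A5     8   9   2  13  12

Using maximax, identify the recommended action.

Row maxima: A1=29, A2=30, A3=25, A4=29, A5=13
Best best-case = 30 → A2.

A2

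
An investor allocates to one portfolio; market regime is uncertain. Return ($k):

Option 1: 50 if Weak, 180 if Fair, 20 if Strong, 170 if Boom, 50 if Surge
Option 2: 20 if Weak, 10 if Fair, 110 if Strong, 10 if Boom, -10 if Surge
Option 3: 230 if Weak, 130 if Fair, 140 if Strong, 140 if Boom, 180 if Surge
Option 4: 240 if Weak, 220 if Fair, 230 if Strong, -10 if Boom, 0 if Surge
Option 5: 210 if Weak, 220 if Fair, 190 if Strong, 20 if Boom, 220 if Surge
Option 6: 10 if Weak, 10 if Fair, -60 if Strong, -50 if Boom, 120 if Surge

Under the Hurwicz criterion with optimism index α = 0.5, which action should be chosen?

Option 1: 0.5·180 + 0.5·20 = 100
Option 2: 0.5·110 + 0.5·(-10) = 50
Option 3: 0.5·230 + 0.5·130 = 180
Option 4: 0.5·240 + 0.5·(-10) = 115
Option 5: 0.5·220 + 0.5·20 = 120
Option 6: 0.5·120 + 0.5·(-60) = 30
Highest Hurwicz score = 180 → Option 3.

Option 3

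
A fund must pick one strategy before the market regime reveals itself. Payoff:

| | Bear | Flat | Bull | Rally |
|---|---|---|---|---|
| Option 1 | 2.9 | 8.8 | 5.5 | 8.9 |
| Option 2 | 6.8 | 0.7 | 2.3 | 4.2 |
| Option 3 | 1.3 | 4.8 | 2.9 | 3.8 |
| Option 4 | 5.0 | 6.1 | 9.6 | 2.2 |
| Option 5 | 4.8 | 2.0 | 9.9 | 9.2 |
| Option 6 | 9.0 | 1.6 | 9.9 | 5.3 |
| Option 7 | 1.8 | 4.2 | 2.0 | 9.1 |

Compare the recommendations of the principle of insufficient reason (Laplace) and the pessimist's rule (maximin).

laplace → Option 1; maximin → Option 1 (agree)

Row averages: Option 1=6.525, Option 2=3.5, Option 3=3.2, Option 4=5.725, Option 5=6.475, Option 6=6.45, Option 7=4.275
Highest average = 6.525 → Option 1.
Row minima: Option 1=2.9, Option 2=0.7, Option 3=1.3, Option 4=2.2, Option 5=2.0, Option 6=1.6, Option 7=1.8
Best worst-case = 2.9 → Option 1.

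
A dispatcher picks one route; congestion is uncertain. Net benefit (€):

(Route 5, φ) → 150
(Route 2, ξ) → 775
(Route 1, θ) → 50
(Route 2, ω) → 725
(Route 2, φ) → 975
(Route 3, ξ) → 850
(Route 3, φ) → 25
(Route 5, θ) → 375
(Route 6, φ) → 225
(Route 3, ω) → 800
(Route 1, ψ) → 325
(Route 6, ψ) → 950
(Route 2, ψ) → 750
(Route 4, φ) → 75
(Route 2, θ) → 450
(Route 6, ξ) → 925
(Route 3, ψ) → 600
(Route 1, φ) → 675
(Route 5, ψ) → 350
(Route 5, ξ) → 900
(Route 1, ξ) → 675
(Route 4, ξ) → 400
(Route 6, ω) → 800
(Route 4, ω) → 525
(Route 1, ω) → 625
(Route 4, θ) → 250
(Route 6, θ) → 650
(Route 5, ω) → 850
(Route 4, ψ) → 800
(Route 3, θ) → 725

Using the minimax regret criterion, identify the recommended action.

Column bests: θ=725, φ=975, ψ=950, ω=850, ξ=925.
Route 1 regrets: 675, 300, 625, 225, 250 → max 675
Route 2 regrets: 275, 0, 200, 125, 150 → max 275
Route 3 regrets: 0, 950, 350, 50, 75 → max 950
Route 4 regrets: 475, 900, 150, 325, 525 → max 900
Route 5 regrets: 350, 825, 600, 0, 25 → max 825
Route 6 regrets: 75, 750, 0, 50, 0 → max 750
Smallest max regret = 275 → Route 2.

Route 2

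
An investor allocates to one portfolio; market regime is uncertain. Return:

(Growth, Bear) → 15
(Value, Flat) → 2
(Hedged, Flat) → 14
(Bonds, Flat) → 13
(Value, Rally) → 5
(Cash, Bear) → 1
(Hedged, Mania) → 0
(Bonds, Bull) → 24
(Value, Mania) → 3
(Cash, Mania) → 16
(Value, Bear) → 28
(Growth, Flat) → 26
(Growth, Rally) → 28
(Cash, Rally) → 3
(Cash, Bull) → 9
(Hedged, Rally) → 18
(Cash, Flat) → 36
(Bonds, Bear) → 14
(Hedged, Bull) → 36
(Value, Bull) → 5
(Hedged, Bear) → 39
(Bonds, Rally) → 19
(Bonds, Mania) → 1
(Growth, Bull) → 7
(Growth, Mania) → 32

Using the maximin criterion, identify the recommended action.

Growth

Row minima: Growth=7, Value=2, Hedged=0, Cash=1, Bonds=1
Best worst-case = 7 → Growth.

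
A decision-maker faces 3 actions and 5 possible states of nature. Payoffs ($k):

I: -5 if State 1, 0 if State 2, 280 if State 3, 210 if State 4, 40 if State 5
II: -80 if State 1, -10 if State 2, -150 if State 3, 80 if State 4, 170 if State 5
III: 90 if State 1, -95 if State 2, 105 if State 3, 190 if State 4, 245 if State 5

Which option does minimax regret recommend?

Column bests: State 1=90, State 2=0, State 3=280, State 4=210, State 5=245.
I regrets: 95, 0, 0, 0, 205 → max 205
II regrets: 170, 10, 430, 130, 75 → max 430
III regrets: 0, 95, 175, 20, 0 → max 175
Smallest max regret = 175 → III.

III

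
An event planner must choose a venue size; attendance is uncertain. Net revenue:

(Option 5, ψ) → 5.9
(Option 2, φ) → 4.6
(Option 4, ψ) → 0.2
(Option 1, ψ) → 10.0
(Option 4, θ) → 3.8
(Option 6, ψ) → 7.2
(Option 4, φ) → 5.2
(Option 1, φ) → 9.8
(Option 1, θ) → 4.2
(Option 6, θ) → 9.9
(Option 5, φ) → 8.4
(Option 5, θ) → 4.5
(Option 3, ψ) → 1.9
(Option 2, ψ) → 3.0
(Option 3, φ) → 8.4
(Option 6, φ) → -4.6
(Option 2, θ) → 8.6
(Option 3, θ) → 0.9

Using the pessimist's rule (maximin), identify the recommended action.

Row minima: Option 1=4.2, Option 2=3.0, Option 3=0.9, Option 4=0.2, Option 5=4.5, Option 6=-4.6
Best worst-case = 4.5 → Option 5.

Option 5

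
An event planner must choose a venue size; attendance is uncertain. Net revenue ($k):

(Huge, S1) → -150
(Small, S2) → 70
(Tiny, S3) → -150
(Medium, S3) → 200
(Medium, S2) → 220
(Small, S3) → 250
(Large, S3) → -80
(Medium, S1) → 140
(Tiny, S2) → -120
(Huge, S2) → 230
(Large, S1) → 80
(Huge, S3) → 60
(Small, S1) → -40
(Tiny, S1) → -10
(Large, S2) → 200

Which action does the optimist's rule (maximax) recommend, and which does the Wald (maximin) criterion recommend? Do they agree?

Row maxima: Tiny=-10, Small=250, Medium=220, Large=200, Huge=230
Best best-case = 250 → Small.
Row minima: Tiny=-150, Small=-40, Medium=140, Large=-80, Huge=-150
Best worst-case = 140 → Medium.

maximax → Small; maximin → Medium (disagree)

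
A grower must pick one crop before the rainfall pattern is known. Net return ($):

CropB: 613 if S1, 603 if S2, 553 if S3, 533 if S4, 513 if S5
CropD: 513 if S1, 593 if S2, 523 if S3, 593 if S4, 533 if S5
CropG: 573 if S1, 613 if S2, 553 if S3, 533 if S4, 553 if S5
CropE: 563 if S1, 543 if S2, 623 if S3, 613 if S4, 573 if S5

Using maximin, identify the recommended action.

Row minima: CropB=513, CropD=513, CropG=533, CropE=543
Best worst-case = 543 → CropE.

CropE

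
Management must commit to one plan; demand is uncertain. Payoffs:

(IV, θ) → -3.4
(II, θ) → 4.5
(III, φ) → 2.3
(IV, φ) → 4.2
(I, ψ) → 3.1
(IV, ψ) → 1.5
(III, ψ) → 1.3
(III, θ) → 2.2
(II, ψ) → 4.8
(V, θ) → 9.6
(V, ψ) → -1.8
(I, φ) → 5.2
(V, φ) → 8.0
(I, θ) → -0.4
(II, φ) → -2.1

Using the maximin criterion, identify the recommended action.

Row minima: I=-0.4, II=-2.1, III=1.3, IV=-3.4, V=-1.8
Best worst-case = 1.3 → III.

III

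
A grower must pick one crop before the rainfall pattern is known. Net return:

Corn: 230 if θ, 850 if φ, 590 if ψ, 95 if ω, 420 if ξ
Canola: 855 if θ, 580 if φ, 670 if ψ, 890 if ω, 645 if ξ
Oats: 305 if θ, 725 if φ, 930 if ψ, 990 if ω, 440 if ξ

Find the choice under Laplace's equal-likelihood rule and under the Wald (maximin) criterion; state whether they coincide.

Row averages: Corn=437, Canola=728, Oats=678
Highest average = 728 → Canola.
Row minima: Corn=95, Canola=580, Oats=305
Best worst-case = 580 → Canola.

laplace → Canola; maximin → Canola (agree)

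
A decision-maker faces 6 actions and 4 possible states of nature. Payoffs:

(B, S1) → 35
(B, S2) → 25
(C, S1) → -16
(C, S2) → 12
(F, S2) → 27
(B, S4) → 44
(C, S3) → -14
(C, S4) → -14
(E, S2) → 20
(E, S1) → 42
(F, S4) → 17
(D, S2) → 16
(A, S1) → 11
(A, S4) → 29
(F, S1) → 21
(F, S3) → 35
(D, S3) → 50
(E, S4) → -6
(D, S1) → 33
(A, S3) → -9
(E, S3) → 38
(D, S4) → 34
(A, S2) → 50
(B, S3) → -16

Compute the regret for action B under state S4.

0

Best payoff under S4 is 44.
Regret = 44 − 44 = 0.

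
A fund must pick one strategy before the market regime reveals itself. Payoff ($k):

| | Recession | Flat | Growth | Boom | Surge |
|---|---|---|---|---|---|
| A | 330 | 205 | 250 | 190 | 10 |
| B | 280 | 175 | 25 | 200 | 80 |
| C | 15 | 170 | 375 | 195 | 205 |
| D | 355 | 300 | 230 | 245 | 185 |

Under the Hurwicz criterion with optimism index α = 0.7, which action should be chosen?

A: 0.7·330 + 0.3·10 = 234
B: 0.7·280 + 0.3·25 = 203.5
C: 0.7·375 + 0.3·15 = 267
D: 0.7·355 + 0.3·185 = 304
Highest Hurwicz score = 304 → D.

D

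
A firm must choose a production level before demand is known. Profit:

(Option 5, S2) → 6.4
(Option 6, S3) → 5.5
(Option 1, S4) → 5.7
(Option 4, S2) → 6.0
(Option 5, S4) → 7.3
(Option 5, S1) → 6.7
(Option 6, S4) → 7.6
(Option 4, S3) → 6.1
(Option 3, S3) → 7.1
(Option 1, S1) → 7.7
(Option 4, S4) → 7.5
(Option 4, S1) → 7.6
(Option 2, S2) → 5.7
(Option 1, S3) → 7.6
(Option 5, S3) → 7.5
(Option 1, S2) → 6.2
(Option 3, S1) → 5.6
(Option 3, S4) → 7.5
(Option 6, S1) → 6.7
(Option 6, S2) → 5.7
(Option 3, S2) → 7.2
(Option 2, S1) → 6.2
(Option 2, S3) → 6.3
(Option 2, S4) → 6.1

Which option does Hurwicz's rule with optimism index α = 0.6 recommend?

Option 1: 0.6·7.7 + 0.4·5.7 = 6.9
Option 2: 0.6·6.3 + 0.4·5.7 = 6.06
Option 3: 0.6·7.5 + 0.4·5.6 = 6.74
Option 4: 0.6·7.6 + 0.4·6.0 = 6.96
Option 5: 0.6·7.5 + 0.4·6.4 = 7.06
Option 6: 0.6·7.6 + 0.4·5.5 = 6.76
Highest Hurwicz score = 7.06 → Option 5.

Option 5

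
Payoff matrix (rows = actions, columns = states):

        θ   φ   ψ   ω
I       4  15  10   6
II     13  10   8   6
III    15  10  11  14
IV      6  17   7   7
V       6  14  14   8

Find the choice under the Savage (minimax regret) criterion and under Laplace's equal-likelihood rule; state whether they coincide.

Column bests: θ=15, φ=17, ψ=14, ω=14.
I regrets: 11, 2, 4, 8 → max 11
II regrets: 2, 7, 6, 8 → max 8
III regrets: 0, 7, 3, 0 → max 7
IV regrets: 9, 0, 7, 7 → max 9
V regrets: 9, 3, 0, 6 → max 9
Smallest max regret = 7 → III.
Row averages: I=8.75, II=9.25, III=12.5, IV=9.25, V=10.5
Highest average = 12.5 → III.

minimax regret → III; laplace → III (agree)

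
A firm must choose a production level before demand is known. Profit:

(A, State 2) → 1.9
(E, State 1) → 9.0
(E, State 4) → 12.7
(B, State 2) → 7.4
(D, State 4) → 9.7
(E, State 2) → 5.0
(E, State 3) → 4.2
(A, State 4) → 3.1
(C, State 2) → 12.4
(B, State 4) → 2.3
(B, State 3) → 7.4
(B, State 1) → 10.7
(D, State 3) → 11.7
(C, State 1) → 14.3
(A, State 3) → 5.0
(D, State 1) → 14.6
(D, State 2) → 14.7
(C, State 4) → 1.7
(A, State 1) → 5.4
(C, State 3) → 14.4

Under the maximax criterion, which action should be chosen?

Row maxima: A=5.4, B=10.7, C=14.4, D=14.7, E=12.7
Best best-case = 14.7 → D.

D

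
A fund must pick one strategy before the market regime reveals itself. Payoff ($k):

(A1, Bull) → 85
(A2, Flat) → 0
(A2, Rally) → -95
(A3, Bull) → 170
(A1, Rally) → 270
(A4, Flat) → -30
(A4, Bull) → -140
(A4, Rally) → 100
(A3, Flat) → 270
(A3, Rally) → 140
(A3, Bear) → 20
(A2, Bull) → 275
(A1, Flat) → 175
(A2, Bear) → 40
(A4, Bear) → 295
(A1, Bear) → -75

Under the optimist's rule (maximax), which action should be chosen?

Row maxima: A1=270, A2=275, A3=270, A4=295
Best best-case = 295 → A4.

A4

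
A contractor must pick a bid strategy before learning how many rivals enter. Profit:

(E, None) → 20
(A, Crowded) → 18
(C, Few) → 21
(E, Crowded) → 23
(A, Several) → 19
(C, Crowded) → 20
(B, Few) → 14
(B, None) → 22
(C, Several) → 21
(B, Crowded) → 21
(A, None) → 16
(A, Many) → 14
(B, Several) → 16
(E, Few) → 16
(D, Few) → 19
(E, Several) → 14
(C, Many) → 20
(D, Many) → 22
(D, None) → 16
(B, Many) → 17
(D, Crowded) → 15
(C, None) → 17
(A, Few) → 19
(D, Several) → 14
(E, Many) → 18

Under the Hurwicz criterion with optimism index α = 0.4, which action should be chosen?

A: 0.4·19 + 0.6·14 = 16
B: 0.4·22 + 0.6·14 = 17.2
C: 0.4·21 + 0.6·17 = 18.6
D: 0.4·22 + 0.6·14 = 17.2
E: 0.4·23 + 0.6·14 = 17.6
Highest Hurwicz score = 18.6 → C.

C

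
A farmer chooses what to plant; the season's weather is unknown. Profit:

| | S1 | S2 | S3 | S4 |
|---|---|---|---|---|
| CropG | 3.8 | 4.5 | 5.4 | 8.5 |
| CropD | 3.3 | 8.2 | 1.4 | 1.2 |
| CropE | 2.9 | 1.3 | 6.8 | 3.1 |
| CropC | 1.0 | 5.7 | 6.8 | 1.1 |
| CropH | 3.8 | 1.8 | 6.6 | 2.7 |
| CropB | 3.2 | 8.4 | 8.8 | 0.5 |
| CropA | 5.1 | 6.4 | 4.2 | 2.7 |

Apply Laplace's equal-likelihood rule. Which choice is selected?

Row averages: CropG=5.55, CropD=3.525, CropE=3.525, CropC=3.65, CropH=3.725, CropB=5.225, CropA=4.6
Highest average = 5.55 → CropG.

CropG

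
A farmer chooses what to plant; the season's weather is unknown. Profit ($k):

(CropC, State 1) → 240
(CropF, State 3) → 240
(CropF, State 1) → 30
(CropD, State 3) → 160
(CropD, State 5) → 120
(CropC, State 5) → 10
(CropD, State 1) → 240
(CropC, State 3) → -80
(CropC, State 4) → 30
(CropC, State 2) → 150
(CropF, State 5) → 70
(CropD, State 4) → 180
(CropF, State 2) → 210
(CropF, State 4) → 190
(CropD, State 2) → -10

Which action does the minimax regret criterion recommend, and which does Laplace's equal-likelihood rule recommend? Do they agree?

Column bests: State 1=240, State 2=210, State 3=240, State 4=190, State 5=120.
CropD regrets: 0, 220, 80, 10, 0 → max 220
CropF regrets: 210, 0, 0, 0, 50 → max 210
CropC regrets: 0, 60, 320, 160, 110 → max 320
Smallest max regret = 210 → CropF.
Row averages: CropD=138, CropF=148, CropC=70
Highest average = 148 → CropF.

minimax regret → CropF; laplace → CropF (agree)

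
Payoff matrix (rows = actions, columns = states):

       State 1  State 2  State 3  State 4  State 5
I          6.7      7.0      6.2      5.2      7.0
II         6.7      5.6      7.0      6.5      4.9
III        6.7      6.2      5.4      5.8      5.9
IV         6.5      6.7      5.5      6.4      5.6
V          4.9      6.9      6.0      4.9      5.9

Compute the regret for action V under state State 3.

1.0

Best payoff under State 3 is 7.0.
Regret = 7.0 − 6.0 = 1.0.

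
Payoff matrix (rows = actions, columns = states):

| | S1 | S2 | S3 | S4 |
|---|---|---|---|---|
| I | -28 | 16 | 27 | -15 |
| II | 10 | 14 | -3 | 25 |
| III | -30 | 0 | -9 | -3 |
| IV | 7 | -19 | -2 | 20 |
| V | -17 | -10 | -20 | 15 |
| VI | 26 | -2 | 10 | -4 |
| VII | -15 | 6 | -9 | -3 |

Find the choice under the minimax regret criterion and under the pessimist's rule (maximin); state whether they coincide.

Column bests: S1=26, S2=16, S3=27, S4=25.
I regrets: 54, 0, 0, 40 → max 54
II regrets: 16, 2, 30, 0 → max 30
III regrets: 56, 16, 36, 28 → max 56
IV regrets: 19, 35, 29, 5 → max 35
V regrets: 43, 26, 47, 10 → max 47
VI regrets: 0, 18, 17, 29 → max 29
VII regrets: 41, 10, 36, 28 → max 41
Smallest max regret = 29 → VI.
Row minima: I=-28, II=-3, III=-30, IV=-19, V=-20, VI=-4, VII=-15
Best worst-case = -3 → II.

minimax regret → VI; maximin → II (disagree)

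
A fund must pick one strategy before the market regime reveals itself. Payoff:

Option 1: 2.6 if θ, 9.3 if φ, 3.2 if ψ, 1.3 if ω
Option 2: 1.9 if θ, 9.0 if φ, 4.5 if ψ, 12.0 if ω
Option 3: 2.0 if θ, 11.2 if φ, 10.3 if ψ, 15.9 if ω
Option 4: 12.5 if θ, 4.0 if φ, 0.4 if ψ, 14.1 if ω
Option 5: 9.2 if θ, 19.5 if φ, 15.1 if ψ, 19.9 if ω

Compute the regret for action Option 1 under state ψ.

Best payoff under ψ is 15.1.
Regret = 15.1 − 3.2 = 11.9.

11.9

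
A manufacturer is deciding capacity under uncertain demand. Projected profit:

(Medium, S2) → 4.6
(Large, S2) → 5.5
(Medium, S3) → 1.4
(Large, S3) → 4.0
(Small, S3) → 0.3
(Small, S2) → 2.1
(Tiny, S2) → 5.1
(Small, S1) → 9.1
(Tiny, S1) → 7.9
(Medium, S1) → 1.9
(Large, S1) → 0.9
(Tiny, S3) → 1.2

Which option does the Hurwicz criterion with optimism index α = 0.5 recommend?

Small

Tiny: 0.5·7.9 + 0.5·1.2 = 4.55
Small: 0.5·9.1 + 0.5·0.3 = 4.7
Medium: 0.5·4.6 + 0.5·1.4 = 3
Large: 0.5·5.5 + 0.5·0.9 = 3.2
Highest Hurwicz score = 4.7 → Small.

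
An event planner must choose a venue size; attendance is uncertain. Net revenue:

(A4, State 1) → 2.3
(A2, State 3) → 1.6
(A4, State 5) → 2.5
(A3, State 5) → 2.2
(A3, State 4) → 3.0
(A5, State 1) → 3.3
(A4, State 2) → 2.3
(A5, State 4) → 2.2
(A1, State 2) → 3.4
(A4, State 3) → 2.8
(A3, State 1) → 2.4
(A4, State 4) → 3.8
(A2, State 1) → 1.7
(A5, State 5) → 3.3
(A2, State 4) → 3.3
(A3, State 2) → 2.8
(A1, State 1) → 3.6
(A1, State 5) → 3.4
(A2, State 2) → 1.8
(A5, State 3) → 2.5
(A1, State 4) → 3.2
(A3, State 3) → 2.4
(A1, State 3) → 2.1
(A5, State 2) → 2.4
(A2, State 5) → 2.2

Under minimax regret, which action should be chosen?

Column bests: State 1=3.6, State 2=3.4, State 3=2.8, State 4=3.8, State 5=3.4.
A1 regrets: 0.0, 0.0, 0.7, 0.6, 0.0 → max 0.7
A2 regrets: 1.9, 1.6, 1.2, 0.5, 1.2 → max 1.9
A3 regrets: 1.2, 0.6, 0.4, 0.8, 1.2 → max 1.2
A4 regrets: 1.3, 1.1, 0.0, 0.0, 0.9 → max 1.3
A5 regrets: 0.3, 1.0, 0.3, 1.6, 0.1 → max 1.6
Smallest max regret = 0.7 → A1.

A1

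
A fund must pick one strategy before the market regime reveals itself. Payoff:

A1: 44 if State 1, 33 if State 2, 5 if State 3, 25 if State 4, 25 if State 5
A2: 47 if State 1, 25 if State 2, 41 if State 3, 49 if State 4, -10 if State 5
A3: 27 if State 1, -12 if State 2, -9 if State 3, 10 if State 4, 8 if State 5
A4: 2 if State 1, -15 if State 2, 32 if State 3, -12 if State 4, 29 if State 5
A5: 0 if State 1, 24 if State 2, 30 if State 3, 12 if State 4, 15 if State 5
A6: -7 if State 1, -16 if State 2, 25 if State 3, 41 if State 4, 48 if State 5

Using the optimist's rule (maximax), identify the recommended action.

Row maxima: A1=44, A2=49, A3=27, A4=32, A5=30, A6=48
Best best-case = 49 → A2.

A2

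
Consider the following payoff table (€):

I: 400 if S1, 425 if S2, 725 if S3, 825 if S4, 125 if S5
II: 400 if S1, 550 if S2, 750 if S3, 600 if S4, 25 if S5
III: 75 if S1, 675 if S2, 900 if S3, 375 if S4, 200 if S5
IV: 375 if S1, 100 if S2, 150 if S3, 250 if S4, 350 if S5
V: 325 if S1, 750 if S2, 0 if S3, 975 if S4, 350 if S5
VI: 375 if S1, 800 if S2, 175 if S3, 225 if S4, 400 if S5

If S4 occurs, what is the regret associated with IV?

Best payoff under S4 is 975.
Regret = 975 − 250 = 725.

725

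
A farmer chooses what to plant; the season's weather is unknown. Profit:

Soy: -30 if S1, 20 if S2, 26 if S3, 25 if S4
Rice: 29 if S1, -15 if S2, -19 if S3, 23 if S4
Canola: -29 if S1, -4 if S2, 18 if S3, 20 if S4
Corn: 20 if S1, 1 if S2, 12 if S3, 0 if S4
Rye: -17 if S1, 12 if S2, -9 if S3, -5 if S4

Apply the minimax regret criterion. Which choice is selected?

Corn

Column bests: S1=29, S2=20, S3=26, S4=25.
Soy regrets: 59, 0, 0, 0 → max 59
Rice regrets: 0, 35, 45, 2 → max 45
Canola regrets: 58, 24, 8, 5 → max 58
Corn regrets: 9, 19, 14, 25 → max 25
Rye regrets: 46, 8, 35, 30 → max 46
Smallest max regret = 25 → Corn.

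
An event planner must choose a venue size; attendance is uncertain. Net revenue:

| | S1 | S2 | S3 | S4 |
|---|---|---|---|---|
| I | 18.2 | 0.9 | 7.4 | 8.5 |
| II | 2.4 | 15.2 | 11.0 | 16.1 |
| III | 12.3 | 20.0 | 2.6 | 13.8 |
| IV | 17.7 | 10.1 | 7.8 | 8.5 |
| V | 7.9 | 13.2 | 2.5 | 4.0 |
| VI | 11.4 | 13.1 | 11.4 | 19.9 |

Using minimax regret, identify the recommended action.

Column bests: S1=18.2, S2=20.0, S3=11.4, S4=19.9.
I regrets: 0.0, 19.1, 4.0, 11.4 → max 19.1
II regrets: 15.8, 4.8, 0.4, 3.8 → max 15.8
III regrets: 5.9, 0.0, 8.8, 6.1 → max 8.8
IV regrets: 0.5, 9.9, 3.6, 11.4 → max 11.4
V regrets: 10.3, 6.8, 8.9, 15.9 → max 15.9
VI regrets: 6.8, 6.9, 0.0, 0.0 → max 6.9
Smallest max regret = 6.9 → VI.

VI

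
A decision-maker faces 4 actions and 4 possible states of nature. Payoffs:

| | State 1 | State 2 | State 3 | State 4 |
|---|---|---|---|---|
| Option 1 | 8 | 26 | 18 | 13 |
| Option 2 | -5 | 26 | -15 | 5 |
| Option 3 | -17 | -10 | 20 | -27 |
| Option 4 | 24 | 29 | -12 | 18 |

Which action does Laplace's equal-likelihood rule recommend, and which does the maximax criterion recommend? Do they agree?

Row averages: Option 1=16.25, Option 2=2.75, Option 3=-8.5, Option 4=14.75
Highest average = 16.25 → Option 1.
Row maxima: Option 1=26, Option 2=26, Option 3=20, Option 4=29
Best best-case = 29 → Option 4.

laplace → Option 1; maximax → Option 4 (disagree)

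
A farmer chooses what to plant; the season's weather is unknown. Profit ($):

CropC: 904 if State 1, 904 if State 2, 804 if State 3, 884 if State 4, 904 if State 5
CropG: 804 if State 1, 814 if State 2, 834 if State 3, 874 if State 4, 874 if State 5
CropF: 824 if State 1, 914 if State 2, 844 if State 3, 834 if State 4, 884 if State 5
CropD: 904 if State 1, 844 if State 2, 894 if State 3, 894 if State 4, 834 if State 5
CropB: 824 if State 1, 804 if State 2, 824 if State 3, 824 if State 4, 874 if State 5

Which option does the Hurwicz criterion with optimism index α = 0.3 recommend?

CropD

CropC: 0.3·904 + 0.7·804 = 834
CropG: 0.3·874 + 0.7·804 = 825
CropF: 0.3·914 + 0.7·824 = 851
CropD: 0.3·904 + 0.7·834 = 855
CropB: 0.3·874 + 0.7·804 = 825
Highest Hurwicz score = 855 → CropD.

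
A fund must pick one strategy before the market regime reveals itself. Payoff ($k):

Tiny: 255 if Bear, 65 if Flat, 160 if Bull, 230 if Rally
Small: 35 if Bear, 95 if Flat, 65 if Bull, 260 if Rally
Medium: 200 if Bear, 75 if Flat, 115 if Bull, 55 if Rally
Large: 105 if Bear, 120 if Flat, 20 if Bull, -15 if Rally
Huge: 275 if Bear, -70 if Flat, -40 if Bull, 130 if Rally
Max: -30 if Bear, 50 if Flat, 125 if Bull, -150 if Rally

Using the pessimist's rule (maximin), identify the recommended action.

Row minima: Tiny=65, Small=35, Medium=55, Large=-15, Huge=-70, Max=-150
Best worst-case = 65 → Tiny.

Tiny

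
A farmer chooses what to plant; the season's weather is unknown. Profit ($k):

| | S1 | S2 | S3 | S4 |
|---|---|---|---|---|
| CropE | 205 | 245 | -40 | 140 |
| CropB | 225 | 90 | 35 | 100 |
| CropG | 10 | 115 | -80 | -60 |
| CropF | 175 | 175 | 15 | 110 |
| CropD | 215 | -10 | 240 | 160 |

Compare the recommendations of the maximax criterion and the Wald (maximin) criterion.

Row maxima: CropE=245, CropB=225, CropG=115, CropF=175, CropD=240
Best best-case = 245 → CropE.
Row minima: CropE=-40, CropB=35, CropG=-80, CropF=15, CropD=-10
Best worst-case = 35 → CropB.

maximax → CropE; maximin → CropB (disagree)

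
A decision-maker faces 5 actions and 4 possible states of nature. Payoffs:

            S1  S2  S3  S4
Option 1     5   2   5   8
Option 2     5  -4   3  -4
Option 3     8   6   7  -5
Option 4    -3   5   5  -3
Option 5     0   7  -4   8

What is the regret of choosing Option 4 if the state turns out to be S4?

Best payoff under S4 is 8.
Regret = 8 − (-3) = 11.

11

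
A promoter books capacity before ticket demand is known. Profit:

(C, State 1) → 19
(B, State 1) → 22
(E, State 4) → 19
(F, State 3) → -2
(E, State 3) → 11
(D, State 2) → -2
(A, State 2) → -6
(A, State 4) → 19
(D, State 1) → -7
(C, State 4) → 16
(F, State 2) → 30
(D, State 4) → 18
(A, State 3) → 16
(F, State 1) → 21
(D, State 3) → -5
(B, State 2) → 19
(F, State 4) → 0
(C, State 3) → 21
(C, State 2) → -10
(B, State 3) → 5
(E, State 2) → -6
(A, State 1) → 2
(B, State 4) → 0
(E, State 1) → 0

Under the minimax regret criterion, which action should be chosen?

Column bests: State 1=22, State 2=30, State 3=21, State 4=19.
A regrets: 20, 36, 5, 0 → max 36
B regrets: 0, 11, 16, 19 → max 19
C regrets: 3, 40, 0, 3 → max 40
D regrets: 29, 32, 26, 1 → max 32
E regrets: 22, 36, 10, 0 → max 36
F regrets: 1, 0, 23, 19 → max 23
Smallest max regret = 19 → B.

B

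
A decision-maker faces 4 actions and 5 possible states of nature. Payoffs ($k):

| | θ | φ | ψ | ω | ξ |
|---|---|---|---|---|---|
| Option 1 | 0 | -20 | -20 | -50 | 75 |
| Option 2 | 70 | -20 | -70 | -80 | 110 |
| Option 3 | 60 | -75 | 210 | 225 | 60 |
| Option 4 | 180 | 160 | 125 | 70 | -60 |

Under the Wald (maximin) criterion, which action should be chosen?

Option 1

Row minima: Option 1=-50, Option 2=-80, Option 3=-75, Option 4=-60
Best worst-case = -50 → Option 1.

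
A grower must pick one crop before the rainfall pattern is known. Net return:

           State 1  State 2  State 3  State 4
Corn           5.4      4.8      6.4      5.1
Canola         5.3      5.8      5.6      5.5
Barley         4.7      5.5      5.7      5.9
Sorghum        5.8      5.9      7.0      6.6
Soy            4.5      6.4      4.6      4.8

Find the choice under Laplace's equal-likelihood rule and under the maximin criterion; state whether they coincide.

Row averages: Corn=5.425, Canola=5.55, Barley=5.45, Sorghum=6.325, Soy=5.075
Highest average = 6.325 → Sorghum.
Row minima: Corn=4.8, Canola=5.3, Barley=4.7, Sorghum=5.8, Soy=4.5
Best worst-case = 5.8 → Sorghum.

laplace → Sorghum; maximin → Sorghum (agree)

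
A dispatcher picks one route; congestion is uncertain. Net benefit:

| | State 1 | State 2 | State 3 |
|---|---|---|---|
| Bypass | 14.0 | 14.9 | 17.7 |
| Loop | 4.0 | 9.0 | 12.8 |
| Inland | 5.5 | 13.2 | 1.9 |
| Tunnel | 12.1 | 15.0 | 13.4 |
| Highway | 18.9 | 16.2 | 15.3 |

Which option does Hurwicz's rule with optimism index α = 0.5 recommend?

Bypass: 0.5·17.7 + 0.5·14.0 = 15.85
Loop: 0.5·12.8 + 0.5·4.0 = 8.4
Inland: 0.5·13.2 + 0.5·1.9 = 7.55
Tunnel: 0.5·15.0 + 0.5·12.1 = 13.55
Highway: 0.5·18.9 + 0.5·15.3 = 17.1
Highest Hurwicz score = 17.1 → Highway.

Highway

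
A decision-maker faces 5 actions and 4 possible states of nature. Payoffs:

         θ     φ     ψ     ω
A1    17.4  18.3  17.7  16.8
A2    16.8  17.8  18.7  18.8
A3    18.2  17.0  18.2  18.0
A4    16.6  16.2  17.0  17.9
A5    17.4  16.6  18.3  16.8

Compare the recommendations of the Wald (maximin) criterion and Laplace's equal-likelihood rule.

Row minima: A1=16.8, A2=16.8, A3=17.0, A4=16.2, A5=16.6
Best worst-case = 17.0 → A3.
Row averages: A1=17.55, A2=18.025, A3=17.85, A4=16.925, A5=17.275
Highest average = 18.025 → A2.

maximin → A3; laplace → A2 (disagree)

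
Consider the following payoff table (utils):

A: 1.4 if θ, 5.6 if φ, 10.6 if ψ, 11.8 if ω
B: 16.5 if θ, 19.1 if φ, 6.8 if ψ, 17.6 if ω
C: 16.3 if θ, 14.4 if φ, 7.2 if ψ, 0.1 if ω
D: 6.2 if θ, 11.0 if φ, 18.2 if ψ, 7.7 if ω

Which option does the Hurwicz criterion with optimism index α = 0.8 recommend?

A: 0.8·11.8 + 0.2·1.4 = 9.72
B: 0.8·19.1 + 0.2·6.8 = 16.64
C: 0.8·16.3 + 0.2·0.1 = 13.06
D: 0.8·18.2 + 0.2·6.2 = 15.8
Highest Hurwicz score = 16.64 → B.

B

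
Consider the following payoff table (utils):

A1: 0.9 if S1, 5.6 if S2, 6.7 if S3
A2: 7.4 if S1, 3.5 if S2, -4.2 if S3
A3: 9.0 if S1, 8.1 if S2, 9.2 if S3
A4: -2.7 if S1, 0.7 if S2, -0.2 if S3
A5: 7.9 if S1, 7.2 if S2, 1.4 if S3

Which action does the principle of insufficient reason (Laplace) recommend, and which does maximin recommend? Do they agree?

Row averages: A1=4.4, A2=67/30, A3=263/30, A4=-11/15, A5=5.5
Highest average = 263/30 → A3.
Row minima: A1=0.9, A2=-4.2, A3=8.1, A4=-2.7, A5=1.4
Best worst-case = 8.1 → A3.

laplace → A3; maximin → A3 (agree)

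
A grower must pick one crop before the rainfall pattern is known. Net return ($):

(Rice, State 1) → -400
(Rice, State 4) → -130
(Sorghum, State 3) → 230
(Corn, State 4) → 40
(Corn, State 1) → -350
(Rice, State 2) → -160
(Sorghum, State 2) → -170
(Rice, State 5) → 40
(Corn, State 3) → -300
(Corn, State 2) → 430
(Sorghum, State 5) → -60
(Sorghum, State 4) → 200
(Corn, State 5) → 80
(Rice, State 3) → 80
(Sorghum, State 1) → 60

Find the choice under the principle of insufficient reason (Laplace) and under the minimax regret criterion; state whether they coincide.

laplace → Sorghum; minimax regret → Corn (disagree)

Row averages: Corn=-20, Sorghum=52, Rice=-114
Highest average = 52 → Sorghum.
Column bests: State 1=60, State 2=430, State 3=230, State 4=200, State 5=80.
Corn regrets: 410, 0, 530, 160, 0 → max 530
Sorghum regrets: 0, 600, 0, 0, 140 → max 600
Rice regrets: 460, 590, 150, 330, 40 → max 590
Smallest max regret = 530 → Corn.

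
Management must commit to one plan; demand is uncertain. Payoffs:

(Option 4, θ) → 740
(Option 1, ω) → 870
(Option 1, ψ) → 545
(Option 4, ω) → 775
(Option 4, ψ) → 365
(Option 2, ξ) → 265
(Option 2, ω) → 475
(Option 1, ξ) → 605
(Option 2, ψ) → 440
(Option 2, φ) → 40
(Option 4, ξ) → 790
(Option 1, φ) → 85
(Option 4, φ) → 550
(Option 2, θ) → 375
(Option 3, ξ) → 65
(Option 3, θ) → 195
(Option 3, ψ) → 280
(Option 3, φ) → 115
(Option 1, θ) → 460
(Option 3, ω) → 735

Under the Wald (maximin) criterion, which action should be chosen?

Option 4

Row minima: Option 1=85, Option 2=40, Option 3=65, Option 4=365
Best worst-case = 365 → Option 4.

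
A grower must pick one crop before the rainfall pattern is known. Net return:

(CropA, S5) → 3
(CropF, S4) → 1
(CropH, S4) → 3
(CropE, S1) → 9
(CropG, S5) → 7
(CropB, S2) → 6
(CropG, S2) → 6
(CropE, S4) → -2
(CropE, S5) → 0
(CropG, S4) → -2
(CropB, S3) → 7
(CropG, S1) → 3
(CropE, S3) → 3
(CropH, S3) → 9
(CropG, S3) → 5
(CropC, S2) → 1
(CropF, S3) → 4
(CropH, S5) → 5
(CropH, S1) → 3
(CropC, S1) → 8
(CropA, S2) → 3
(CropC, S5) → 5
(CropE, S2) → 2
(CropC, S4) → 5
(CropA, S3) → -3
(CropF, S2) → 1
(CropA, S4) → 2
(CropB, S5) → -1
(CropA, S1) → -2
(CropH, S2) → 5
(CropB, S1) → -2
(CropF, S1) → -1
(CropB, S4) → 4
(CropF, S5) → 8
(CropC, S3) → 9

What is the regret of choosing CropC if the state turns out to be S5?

Best payoff under S5 is 8.
Regret = 8 − 5 = 3.

3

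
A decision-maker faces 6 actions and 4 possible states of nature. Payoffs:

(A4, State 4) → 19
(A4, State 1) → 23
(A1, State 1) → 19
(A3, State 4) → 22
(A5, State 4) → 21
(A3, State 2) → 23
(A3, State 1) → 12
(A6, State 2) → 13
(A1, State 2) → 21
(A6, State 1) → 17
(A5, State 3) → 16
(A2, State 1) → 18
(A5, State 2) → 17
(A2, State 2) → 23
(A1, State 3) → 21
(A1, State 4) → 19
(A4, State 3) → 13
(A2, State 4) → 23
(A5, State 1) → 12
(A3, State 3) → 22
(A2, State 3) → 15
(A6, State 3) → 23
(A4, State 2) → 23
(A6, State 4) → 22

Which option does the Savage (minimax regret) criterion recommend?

Column bests: State 1=23, State 2=23, State 3=23, State 4=23.
A1 regrets: 4, 2, 2, 4 → max 4
A2 regrets: 5, 0, 8, 0 → max 8
A3 regrets: 11, 0, 1, 1 → max 11
A4 regrets: 0, 0, 10, 4 → max 10
A5 regrets: 11, 6, 7, 2 → max 11
A6 regrets: 6, 10, 0, 1 → max 10
Smallest max regret = 4 → A1.

A1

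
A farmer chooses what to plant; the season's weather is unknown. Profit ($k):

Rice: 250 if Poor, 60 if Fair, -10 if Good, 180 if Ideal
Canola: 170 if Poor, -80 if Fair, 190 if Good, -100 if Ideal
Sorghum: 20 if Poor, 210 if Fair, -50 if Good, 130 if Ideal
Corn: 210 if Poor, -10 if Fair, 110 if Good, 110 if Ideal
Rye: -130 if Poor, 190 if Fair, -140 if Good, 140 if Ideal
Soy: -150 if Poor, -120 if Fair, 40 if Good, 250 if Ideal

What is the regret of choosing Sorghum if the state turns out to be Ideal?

Best payoff under Ideal is 250.
Regret = 250 − 130 = 120.

120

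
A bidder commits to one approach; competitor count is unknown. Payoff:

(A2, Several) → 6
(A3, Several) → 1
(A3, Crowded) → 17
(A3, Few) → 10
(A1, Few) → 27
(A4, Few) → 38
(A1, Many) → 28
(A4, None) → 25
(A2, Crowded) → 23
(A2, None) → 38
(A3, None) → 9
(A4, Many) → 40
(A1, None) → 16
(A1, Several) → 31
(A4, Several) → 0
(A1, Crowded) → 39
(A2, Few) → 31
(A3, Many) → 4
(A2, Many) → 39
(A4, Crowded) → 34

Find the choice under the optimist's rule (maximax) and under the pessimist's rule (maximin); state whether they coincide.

maximax → A4; maximin → A1 (disagree)

Row maxima: A1=39, A2=39, A3=17, A4=40
Best best-case = 40 → A4.
Row minima: A1=16, A2=6, A3=1, A4=0
Best worst-case = 16 → A1.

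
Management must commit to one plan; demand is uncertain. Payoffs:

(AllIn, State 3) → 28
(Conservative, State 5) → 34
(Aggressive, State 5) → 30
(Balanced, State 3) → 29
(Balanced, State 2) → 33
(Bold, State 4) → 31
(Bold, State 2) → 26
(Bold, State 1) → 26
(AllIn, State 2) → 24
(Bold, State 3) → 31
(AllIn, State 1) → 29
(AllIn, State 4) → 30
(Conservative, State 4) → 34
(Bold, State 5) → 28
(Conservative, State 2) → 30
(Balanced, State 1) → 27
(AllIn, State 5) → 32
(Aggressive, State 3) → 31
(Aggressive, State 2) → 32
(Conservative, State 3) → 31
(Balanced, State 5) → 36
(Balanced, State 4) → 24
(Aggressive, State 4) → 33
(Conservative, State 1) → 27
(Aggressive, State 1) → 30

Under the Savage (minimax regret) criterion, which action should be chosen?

Conservative

Column bests: State 1=30, State 2=33, State 3=31, State 4=34, State 5=36.
Conservative regrets: 3, 3, 0, 0, 2 → max 3
Balanced regrets: 3, 0, 2, 10, 0 → max 10
Aggressive regrets: 0, 1, 0, 1, 6 → max 6
Bold regrets: 4, 7, 0, 3, 8 → max 8
AllIn regrets: 1, 9, 3, 4, 4 → max 9
Smallest max regret = 3 → Conservative.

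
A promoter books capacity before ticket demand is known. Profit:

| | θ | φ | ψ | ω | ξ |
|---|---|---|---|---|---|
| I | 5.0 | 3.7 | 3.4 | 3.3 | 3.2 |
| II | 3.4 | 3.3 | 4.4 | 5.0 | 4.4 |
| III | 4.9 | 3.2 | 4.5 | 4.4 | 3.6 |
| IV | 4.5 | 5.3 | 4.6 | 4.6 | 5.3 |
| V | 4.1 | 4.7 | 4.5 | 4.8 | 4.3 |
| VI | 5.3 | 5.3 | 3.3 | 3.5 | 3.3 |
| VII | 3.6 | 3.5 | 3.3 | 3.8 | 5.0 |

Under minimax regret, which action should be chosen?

IV

Column bests: θ=5.3, φ=5.3, ψ=4.6, ω=5.0, ξ=5.3.
I regrets: 0.3, 1.6, 1.2, 1.7, 2.1 → max 2.1
II regrets: 1.9, 2.0, 0.2, 0.0, 0.9 → max 2.0
III regrets: 0.4, 2.1, 0.1, 0.6, 1.7 → max 2.1
IV regrets: 0.8, 0.0, 0.0, 0.4, 0.0 → max 0.8
V regrets: 1.2, 0.6, 0.1, 0.2, 1.0 → max 1.2
VI regrets: 0.0, 0.0, 1.3, 1.5, 2.0 → max 2.0
VII regrets: 1.7, 1.8, 1.3, 1.2, 0.3 → max 1.8
Smallest max regret = 0.8 → IV.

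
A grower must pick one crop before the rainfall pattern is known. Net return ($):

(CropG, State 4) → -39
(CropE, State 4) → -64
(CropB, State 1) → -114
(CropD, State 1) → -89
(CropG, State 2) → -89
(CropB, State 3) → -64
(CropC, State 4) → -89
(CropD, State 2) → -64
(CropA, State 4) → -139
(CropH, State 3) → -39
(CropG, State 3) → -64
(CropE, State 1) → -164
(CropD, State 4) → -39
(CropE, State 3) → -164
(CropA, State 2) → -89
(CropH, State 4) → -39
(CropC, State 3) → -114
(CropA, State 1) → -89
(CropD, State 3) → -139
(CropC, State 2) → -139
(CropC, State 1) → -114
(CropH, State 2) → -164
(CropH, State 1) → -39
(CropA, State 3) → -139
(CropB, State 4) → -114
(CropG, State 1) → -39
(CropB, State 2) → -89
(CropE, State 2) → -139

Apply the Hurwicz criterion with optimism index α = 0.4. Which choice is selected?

CropG

CropH: 0.4·(-39) + 0.6·(-164) = -114
CropE: 0.4·(-64) + 0.6·(-164) = -124
CropG: 0.4·(-39) + 0.6·(-89) = -69
CropB: 0.4·(-64) + 0.6·(-114) = -94
CropC: 0.4·(-89) + 0.6·(-139) = -119
CropA: 0.4·(-89) + 0.6·(-139) = -119
CropD: 0.4·(-39) + 0.6·(-139) = -99
Highest Hurwicz score = -69 → CropG.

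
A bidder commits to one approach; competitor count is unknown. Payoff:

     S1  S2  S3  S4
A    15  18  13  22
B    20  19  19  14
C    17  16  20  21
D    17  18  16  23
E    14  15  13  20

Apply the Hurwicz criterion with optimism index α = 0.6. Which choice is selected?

D

A: 0.6·22 + 0.4·13 = 18.4
B: 0.6·20 + 0.4·14 = 17.6
C: 0.6·21 + 0.4·16 = 19
D: 0.6·23 + 0.4·16 = 20.2
E: 0.6·20 + 0.4·13 = 17.2
Highest Hurwicz score = 20.2 → D.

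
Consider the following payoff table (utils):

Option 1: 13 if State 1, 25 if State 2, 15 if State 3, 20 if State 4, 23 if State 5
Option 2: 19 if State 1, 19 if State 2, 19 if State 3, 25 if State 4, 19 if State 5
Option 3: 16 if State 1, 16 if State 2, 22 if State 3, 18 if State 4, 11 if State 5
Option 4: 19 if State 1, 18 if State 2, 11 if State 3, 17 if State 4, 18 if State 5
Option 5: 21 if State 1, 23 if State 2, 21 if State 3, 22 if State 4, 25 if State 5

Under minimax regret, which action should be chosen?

Column bests: State 1=21, State 2=25, State 3=22, State 4=25, State 5=25.
Option 1 regrets: 8, 0, 7, 5, 2 → max 8
Option 2 regrets: 2, 6, 3, 0, 6 → max 6
Option 3 regrets: 5, 9, 0, 7, 14 → max 14
Option 4 regrets: 2, 7, 11, 8, 7 → max 11
Option 5 regrets: 0, 2, 1, 3, 0 → max 3
Smallest max regret = 3 → Option 5.

Option 5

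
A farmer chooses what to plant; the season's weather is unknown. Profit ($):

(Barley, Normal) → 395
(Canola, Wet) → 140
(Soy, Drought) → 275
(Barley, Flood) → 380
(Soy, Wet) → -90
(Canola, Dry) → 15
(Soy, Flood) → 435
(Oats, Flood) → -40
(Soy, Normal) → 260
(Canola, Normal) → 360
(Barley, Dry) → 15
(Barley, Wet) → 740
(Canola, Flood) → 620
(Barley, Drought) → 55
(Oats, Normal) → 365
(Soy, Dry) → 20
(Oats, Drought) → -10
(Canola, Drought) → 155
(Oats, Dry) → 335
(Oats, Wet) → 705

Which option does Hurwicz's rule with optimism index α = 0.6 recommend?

Barley: 0.6·740 + 0.4·15 = 450
Oats: 0.6·705 + 0.4·(-40) = 407
Canola: 0.6·620 + 0.4·15 = 378
Soy: 0.6·435 + 0.4·(-90) = 225
Highest Hurwicz score = 450 → Barley.

Barley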